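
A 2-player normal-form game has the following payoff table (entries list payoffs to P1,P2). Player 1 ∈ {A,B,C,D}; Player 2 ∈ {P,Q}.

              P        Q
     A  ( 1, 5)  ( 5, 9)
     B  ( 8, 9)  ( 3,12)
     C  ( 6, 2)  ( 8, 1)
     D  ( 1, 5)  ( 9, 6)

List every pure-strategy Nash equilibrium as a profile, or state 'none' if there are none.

Nash profiles: (D,Q)

(A,P): not NE [P1→B gives 8>1; P2→Q gives 9>5]
(A,Q): not NE [P1→D gives 9>5]
(B,P): not NE [P2→Q gives 12>9]
(B,Q): not NE [P1→D gives 9>3]
(C,P): not NE [P1→B gives 8>6]
(C,Q): not NE [P1→D gives 9>8; P2→P gives 2>1]
(D,P): not NE [P1→B gives 8>1; P2→Q gives 6>5]
(D,Q): NE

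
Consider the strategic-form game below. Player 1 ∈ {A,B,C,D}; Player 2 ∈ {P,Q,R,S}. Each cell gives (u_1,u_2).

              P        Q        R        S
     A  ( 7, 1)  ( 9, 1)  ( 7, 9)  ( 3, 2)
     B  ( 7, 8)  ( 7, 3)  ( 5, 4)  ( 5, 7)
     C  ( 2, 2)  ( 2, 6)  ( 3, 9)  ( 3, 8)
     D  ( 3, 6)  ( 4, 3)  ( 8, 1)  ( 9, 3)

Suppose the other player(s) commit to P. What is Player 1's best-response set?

u_1(A vs P) = 7
u_1(B vs P) = 7
u_1(C vs P) = 2
u_1(D vs P) = 3
max payoff 7 at {A,B}

argmax u_1 = {A,B}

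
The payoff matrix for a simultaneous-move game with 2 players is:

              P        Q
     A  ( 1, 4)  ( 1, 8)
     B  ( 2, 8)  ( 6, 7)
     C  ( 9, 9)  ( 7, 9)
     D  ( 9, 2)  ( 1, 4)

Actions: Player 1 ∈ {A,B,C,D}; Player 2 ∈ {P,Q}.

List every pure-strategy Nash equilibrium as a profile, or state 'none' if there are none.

(A,P): not NE [P1→D gives 9>1; P2→Q gives 8>4]
(A,Q): not NE [P1→C gives 7>1]
(B,P): not NE [P1→D gives 9>2]
(B,Q): not NE [P1→C gives 7>6; P2→P gives 8>7]
(C,P): NE
(C,Q): NE
(D,P): not NE [P2→Q gives 4>2]
(D,Q): not NE [P1→C gives 7>1]

NE set: (C,P), (C,Q)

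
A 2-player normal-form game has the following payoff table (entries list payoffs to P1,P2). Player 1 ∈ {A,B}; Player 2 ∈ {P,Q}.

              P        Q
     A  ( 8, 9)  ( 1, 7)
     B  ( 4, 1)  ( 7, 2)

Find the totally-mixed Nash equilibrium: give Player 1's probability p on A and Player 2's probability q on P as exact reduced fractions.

P1 indiff ⇒ q·8+(1-q)·1 = q·4+(1-q)·7 ⇒ q(4) = (1-q)(6) ⇒ q = 3/5
P2 indiff ⇒ p·9+(1-p)·1 = p·7+(1-p)·2 ⇒ p(2) = (1-p)(1) ⇒ p = 1/3

p=1/3, q=3/5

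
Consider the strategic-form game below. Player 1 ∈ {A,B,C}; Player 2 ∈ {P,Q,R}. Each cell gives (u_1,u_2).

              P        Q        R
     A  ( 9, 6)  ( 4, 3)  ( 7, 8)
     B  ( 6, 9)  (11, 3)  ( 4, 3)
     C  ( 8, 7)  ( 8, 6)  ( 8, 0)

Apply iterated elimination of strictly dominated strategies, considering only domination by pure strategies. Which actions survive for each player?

Survivors P1:{A,C} P2:{P,R}

P2 drop Q (P beats it: A:6>3 B:9>3 C:7>6)
P1 drop B (A beats it: P:9>6 R:7>4)
P1→{A,C} P2→{P,R}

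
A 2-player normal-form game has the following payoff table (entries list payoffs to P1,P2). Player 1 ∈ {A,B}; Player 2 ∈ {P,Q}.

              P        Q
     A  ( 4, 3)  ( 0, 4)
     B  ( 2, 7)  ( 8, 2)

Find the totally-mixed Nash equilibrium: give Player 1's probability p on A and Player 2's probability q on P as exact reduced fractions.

(p,q) = (5/6, 4/5)

P1 indiff ⇒ q·4+(1-q)·0 = q·2+(1-q)·8 ⇒ q(2) = (1-q)(8) ⇒ q = 4/5
P2 indiff ⇒ p·3+(1-p)·7 = p·4+(1-p)·2 ⇒ p(-1) = (1-p)(-5) ⇒ p = 5/6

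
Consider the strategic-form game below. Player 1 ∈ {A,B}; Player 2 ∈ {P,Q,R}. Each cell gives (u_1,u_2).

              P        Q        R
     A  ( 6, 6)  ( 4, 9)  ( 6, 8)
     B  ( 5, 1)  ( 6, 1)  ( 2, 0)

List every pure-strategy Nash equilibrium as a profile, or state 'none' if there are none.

(A,P): not NE [P2→Q gives 9>6]
(A,Q): not NE [P1→B gives 6>4]
(A,R): not NE [P2→Q gives 9>8]
(B,P): not NE [P1→A gives 6>5]
(B,Q): NE
(B,R): not NE [P1→A gives 6>2; P2→Q gives 1>0]

Nash profiles: (B,Q)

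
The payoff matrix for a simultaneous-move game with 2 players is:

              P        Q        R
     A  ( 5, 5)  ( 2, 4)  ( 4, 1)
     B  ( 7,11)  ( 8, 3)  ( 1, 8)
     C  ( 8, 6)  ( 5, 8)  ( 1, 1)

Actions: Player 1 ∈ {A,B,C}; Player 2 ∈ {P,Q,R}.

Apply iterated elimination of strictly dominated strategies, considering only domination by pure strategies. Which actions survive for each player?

Survivors P1:{B,C} P2:{P,Q}

P2 drop R (P beats it: A:5>1 B:11>8 C:6>1)
P1 drop A (B beats it: P:7>5 Q:8>2)
P1→{B,C} P2→{P,Q}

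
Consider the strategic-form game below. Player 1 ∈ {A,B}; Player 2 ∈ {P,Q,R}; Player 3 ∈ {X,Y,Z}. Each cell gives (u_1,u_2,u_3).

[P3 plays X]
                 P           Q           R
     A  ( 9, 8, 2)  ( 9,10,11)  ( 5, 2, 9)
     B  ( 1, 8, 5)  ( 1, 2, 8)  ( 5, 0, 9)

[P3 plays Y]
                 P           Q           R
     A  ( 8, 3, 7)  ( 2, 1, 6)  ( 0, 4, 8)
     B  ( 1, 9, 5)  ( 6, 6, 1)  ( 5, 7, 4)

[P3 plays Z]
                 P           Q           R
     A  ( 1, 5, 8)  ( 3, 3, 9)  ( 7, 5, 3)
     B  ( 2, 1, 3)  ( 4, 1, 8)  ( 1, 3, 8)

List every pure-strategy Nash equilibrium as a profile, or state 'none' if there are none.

(A,P,X): not NE [P2→Q gives 10>8; P3→Z gives 8>2]
(A,P,Y): not NE [P2→R gives 4>3; P3→Z gives 8>7]
(A,P,Z): not NE [P1→B gives 2>1]
(A,Q,X): NE
(A,Q,Y): not NE [P1→B gives 6>2; P2→R gives 4>1; P3→X gives 11>6]
(A,Q,Z): not NE [P1→B gives 4>3; P2→R gives 5>3; P3→X gives 11>9]
(A,R,X): not NE [P2→Q gives 10>2]
(A,R,Y): not NE [P1→B gives 5>0; P3→X gives 9>8]
(A,R,Z): not NE [P3→X gives 9>3]
(B,P,X): not NE [P1→A gives 9>1]
(B,P,Y): not NE [P1→A gives 8>1]
(B,P,Z): not NE [P2→R gives 3>1; P3→Y gives 5>3]
(B,Q,X): not NE [P1→A gives 9>1; P2→P gives 8>2]
(B,Q,Y): not NE [P2→P gives 9>6; P3→Z gives 8>1]
(B,Q,Z): not NE [P2→R gives 3>1]
(B,R,X): not NE [P2→P gives 8>0]
(B,R,Y): not NE [P2→P gives 9>7; P3→X gives 9>4]
(B,R,Z): not NE [P1→A gives 7>1; P3→X gives 9>8]

PSNE = {(A,Q,X)}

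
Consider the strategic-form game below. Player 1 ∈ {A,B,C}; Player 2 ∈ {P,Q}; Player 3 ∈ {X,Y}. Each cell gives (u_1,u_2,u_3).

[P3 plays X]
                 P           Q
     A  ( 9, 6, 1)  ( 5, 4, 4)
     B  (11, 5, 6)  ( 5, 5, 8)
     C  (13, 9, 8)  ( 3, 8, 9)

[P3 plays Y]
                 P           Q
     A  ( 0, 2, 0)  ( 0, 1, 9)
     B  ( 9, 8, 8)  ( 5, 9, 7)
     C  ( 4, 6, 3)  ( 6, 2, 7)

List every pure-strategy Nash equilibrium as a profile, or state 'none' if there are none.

(A,P,X): not NE [P1→C gives 13>9]
(A,P,Y): not NE [P1→B gives 9>0; P3→X gives 1>0]
(A,Q,X): not NE [P2→P gives 6>4; P3→Y gives 9>4]
(A,Q,Y): not NE [P1→C gives 6>0; P2→P gives 2>1]
(B,P,X): not NE [P1→C gives 13>11; P3→Y gives 8>6]
(B,P,Y): not NE [P2→Q gives 9>8]
(B,Q,X): NE
(B,Q,Y): not NE [P1→C gives 6>5; P3→X gives 8>7]
(C,P,X): NE
(C,P,Y): not NE [P1→B gives 9>4; P3→X gives 8>3]
(C,Q,X): not NE [P1→B gives 5>3; P2→P gives 9>8]
(C,Q,Y): not NE [P2→P gives 6>2; P3→X gives 9>7]

PSNE = {(B,Q,X), (C,P,X)}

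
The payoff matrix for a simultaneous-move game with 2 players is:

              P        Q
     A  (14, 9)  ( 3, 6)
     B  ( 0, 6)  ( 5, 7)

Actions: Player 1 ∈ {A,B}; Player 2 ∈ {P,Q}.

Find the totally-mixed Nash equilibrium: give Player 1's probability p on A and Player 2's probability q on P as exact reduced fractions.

(p,q) = (1/4, 1/8)

P1 indiff ⇒ q·14+(1-q)·3 = q·0+(1-q)·5 ⇒ q(14) = (1-q)(2) ⇒ q = 1/8
P2 indiff ⇒ p·9+(1-p)·6 = p·6+(1-p)·7 ⇒ p(3) = (1-p)(1) ⇒ p = 1/4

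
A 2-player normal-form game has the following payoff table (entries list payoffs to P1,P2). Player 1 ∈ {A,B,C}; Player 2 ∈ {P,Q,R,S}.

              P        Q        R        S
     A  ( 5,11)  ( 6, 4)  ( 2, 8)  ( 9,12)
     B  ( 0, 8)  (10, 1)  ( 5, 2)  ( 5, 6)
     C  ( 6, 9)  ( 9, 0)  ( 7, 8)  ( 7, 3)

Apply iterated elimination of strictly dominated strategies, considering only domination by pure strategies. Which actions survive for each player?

Remaining: P1:{A,C} P2:{P,S}

P2 drop Q (P beats it: A:11>4 B:8>1 C:9>0)
P1 drop B (C beats it: P:6>0 R:7>5 S:7>5)
P2 drop R (P beats it: A:11>8 C:9>8)
P1→{A,C} P2→{P,S}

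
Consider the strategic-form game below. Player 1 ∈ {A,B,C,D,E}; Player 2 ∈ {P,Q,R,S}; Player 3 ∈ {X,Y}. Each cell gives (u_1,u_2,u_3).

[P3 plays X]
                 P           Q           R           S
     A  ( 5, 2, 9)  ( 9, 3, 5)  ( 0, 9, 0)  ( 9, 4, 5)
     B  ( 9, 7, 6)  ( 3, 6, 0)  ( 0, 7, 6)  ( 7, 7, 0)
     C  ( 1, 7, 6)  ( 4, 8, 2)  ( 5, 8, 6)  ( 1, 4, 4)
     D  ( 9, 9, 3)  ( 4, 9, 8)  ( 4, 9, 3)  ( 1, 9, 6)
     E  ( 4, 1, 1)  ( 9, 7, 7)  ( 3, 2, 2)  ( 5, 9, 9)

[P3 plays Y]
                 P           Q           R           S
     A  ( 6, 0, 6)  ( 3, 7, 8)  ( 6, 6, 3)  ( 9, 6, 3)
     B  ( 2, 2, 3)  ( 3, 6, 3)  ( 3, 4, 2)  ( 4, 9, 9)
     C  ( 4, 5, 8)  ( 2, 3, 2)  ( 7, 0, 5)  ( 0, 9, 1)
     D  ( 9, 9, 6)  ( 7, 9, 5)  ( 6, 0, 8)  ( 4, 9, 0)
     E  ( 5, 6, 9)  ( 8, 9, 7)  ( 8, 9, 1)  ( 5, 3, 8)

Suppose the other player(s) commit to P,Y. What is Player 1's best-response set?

u_1(A vs P,Y) = 6
u_1(B vs P,Y) = 2
u_1(C vs P,Y) = 4
u_1(D vs P,Y) = 9
u_1(E vs P,Y) = 5
max payoff 9 at {D}

BR_1 = {D}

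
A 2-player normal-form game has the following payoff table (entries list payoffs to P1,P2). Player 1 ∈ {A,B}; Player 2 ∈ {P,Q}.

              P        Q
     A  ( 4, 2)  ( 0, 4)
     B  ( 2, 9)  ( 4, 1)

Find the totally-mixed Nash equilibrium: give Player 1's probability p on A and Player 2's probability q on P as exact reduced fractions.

P1 indiff ⇒ q·4+(1-q)·0 = q·2+(1-q)·4 ⇒ q(2) = (1-q)(4) ⇒ q = 2/3
P2 indiff ⇒ p·2+(1-p)·9 = p·4+(1-p)·1 ⇒ p(-2) = (1-p)(-8) ⇒ p = 4/5

P1 mixes 4/5 on A; P2 mixes 2/3 on P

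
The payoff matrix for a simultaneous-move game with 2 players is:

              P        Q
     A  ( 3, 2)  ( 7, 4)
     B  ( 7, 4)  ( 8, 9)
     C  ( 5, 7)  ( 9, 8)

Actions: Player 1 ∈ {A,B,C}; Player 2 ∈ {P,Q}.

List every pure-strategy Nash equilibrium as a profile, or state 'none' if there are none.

NE set: (C,Q)

(A,P): not NE [P1→B gives 7>3; P2→Q gives 4>2]
(A,Q): not NE [P1→C gives 9>7]
(B,P): not NE [P2→Q gives 9>4]
(B,Q): not NE [P1→C gives 9>8]
(C,P): not NE [P1→B gives 7>5; P2→Q gives 8>7]
(C,Q): NE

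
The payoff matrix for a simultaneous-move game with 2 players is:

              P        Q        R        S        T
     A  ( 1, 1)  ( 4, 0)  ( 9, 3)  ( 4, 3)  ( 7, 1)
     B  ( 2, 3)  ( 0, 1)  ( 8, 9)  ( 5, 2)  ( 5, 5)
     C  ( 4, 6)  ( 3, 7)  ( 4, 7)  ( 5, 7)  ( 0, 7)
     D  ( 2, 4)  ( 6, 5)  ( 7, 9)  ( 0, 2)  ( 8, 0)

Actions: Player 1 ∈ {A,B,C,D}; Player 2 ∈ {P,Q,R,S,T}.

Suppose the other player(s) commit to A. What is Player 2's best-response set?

BR_2 = {R,S}

u_2(P vs A) = 1
u_2(Q vs A) = 0
u_2(R vs A) = 3
u_2(S vs A) = 3
u_2(T vs A) = 1
max payoff 3 at {R,S}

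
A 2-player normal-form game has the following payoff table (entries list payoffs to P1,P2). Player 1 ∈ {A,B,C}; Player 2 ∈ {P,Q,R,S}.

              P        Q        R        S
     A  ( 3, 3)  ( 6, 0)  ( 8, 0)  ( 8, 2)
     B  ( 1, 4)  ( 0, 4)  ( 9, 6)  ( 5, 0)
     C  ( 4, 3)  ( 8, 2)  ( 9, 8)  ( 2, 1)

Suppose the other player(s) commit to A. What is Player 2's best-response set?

u_2(P vs A) = 3
u_2(Q vs A) = 0
u_2(R vs A) = 0
u_2(S vs A) = 2
max payoff 3 at {P}

BR_2 = {P}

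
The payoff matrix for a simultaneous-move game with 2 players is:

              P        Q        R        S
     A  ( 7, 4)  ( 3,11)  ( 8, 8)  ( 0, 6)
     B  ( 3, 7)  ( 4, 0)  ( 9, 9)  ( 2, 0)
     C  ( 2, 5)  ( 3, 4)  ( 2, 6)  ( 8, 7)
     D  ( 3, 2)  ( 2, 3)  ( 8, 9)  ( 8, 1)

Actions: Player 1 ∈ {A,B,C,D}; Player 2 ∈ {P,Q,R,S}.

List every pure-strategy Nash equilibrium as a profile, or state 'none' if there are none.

Nash profiles: (B,R), (C,S)

(A,P): not NE [P2→Q gives 11>4]
(A,Q): not NE [P1→B gives 4>3]
(A,R): not NE [P1→B gives 9>8; P2→Q gives 11>8]
(A,S): not NE [P1→D gives 8>0; P2→Q gives 11>6]
(B,P): not NE [P1→A gives 7>3; P2→R gives 9>7]
(B,Q): not NE [P2→R gives 9>0]
(B,R): NE
(B,S): not NE [P1→D gives 8>2; P2→R gives 9>0]
(C,P): not NE [P1→A gives 7>2; P2→S gives 7>5]
(C,Q): not NE [P1→B gives 4>3; P2→S gives 7>4]
(C,R): not NE [P1→B gives 9>2; P2→S gives 7>6]
(C,S): NE
(D,P): not NE [P1→A gives 7>3; P2→R gives 9>2]
(D,Q): not NE [P1→B gives 4>2; P2→R gives 9>3]
(D,R): not NE [P1→B gives 9>8]
(D,S): not NE [P2→R gives 9>1]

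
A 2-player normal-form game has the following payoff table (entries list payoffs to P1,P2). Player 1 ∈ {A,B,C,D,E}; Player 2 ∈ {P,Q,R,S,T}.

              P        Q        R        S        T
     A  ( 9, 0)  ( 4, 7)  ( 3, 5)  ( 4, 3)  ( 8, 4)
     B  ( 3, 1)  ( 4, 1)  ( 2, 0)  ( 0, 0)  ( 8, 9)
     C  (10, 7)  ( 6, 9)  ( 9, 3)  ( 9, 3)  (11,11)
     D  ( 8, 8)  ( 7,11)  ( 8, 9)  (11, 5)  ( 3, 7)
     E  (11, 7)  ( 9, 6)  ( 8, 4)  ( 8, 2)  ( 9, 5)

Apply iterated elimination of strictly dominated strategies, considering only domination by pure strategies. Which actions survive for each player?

Survivors P1:{C,E} P2:{P,Q,T}

P1 drop A (C beats it: P:10>9 Q:6>4 R:9>3 S:9>4 T:11>8)
P1 drop B (C beats it: P:10>3 Q:6>4 R:9>2 S:9>0 T:11>8)
P2 drop R (Q beats it: C:9>3 D:11>9 E:6>4)
P2 drop S (P beats it: C:7>3 D:8>5 E:7>2)
P1 drop D (E beats it: P:11>8 Q:9>7 T:9>3)
P1→{C,E} P2→{P,Q,T}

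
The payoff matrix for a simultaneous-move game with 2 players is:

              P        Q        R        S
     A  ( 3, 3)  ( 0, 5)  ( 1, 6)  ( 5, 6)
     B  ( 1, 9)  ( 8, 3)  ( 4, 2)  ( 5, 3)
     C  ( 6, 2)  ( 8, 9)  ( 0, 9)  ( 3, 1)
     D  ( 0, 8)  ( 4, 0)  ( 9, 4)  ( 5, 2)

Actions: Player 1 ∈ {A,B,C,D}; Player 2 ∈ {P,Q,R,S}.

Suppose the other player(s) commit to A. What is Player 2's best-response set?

P2 best: {R,S}

u_2(P vs A) = 3
u_2(Q vs A) = 5
u_2(R vs A) = 6
u_2(S vs A) = 6
max payoff 6 at {R,S}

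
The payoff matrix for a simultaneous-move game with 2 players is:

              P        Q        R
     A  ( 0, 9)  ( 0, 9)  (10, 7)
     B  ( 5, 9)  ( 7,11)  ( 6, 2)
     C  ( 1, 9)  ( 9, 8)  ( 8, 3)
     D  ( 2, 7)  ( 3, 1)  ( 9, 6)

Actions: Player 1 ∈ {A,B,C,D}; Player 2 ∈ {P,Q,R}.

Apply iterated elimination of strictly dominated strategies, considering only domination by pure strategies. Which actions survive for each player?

P2 drop R (P beats it: A:9>7 B:9>2 C:9>3 D:7>6)
P1 drop A (B beats it: P:5>0 Q:7>0)
P1 drop D (B beats it: P:5>2 Q:7>3)
P1→{B,C} P2→{P,Q}

Remaining: P1:{B,C} P2:{P,Q}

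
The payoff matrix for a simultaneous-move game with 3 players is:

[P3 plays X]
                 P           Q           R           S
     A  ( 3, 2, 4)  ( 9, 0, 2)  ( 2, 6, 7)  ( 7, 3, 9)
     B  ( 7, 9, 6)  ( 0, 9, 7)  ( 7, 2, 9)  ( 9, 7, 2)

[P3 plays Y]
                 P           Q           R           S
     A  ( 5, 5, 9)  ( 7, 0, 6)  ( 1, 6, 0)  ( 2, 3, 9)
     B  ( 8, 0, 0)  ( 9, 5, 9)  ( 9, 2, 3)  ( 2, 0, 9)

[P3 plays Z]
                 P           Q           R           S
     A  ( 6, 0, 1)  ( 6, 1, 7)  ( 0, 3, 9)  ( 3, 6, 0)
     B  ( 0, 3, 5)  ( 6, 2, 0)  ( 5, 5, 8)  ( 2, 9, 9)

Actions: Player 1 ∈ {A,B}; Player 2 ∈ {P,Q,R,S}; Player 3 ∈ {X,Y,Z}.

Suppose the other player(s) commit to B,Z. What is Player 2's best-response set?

u_2(P vs B,Z) = 3
u_2(Q vs B,Z) = 2
u_2(R vs B,Z) = 5
u_2(S vs B,Z) = 9
max payoff 9 at {S}

P2 best: {S}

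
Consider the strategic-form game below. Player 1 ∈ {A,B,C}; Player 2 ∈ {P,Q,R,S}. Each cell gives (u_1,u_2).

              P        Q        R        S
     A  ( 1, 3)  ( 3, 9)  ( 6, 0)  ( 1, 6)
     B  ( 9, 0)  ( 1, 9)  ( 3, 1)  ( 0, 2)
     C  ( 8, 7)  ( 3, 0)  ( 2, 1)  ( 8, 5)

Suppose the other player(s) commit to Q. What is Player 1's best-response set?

u_1(A vs Q) = 3
u_1(B vs Q) = 1
u_1(C vs Q) = 3
max payoff 3 at {A,C}

P1 best: {A,C}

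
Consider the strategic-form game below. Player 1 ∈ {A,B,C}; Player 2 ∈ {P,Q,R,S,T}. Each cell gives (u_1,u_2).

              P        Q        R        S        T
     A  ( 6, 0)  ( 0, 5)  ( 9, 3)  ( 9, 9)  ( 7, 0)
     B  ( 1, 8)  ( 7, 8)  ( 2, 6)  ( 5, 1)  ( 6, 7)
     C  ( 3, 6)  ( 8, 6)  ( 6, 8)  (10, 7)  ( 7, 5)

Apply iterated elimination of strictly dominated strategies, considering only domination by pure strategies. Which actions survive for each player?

P1 drop B (C beats it: P:3>1 Q:8>7 R:6>2 S:10>5 T:7>6)
P2 drop P (R beats it: A:3>0 C:8>6)
P2 drop Q (S beats it: A:9>5 C:7>6)
P2 drop T (R beats it: A:3>0 C:8>5)
P1→{A,C} P2→{R,S}

IESDS → P1:{A,C} P2:{R,S}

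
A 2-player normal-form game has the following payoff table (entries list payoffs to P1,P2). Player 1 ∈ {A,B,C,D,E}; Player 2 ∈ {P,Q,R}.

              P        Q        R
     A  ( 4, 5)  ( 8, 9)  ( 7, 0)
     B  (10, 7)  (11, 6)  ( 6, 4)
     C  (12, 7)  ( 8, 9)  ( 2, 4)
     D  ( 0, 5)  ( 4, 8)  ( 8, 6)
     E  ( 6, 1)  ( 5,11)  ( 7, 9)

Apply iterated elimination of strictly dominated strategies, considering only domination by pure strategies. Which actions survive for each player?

P2 drop R (Q beats it: A:9>0 B:6>4 C:9>4 D:8>6 E:11>9)
P1 drop A (B beats it: P:10>4 Q:11>8)
P1 drop D (B beats it: P:10>0 Q:11>4)
P1 drop E (B beats it: P:10>6 Q:11>5)
P1→{B,C} P2→{P,Q}

Survivors P1:{B,C} P2:{P,Q}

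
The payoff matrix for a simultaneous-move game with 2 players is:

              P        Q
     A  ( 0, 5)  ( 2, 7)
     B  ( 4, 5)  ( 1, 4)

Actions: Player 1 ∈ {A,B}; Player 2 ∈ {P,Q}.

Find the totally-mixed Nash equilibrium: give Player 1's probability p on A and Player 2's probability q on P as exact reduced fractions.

p=1/3, q=1/5

P1 indiff ⇒ q·0+(1-q)·2 = q·4+(1-q)·1 ⇒ q(-4) = (1-q)(-1) ⇒ q = 1/5
P2 indiff ⇒ p·5+(1-p)·5 = p·7+(1-p)·4 ⇒ p(-2) = (1-p)(-1) ⇒ p = 1/3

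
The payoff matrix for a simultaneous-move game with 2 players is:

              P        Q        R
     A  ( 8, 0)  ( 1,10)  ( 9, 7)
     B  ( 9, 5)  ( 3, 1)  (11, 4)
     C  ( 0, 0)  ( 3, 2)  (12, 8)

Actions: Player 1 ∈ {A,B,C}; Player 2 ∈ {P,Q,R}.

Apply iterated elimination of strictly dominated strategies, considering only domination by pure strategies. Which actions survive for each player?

Remaining: P1:{B,C} P2:{P,R}

P1 drop A (B beats it: P:9>8 Q:3>1 R:11>9)
P2 drop Q (R beats it: B:4>1 C:8>2)
P1→{B,C} P2→{P,R}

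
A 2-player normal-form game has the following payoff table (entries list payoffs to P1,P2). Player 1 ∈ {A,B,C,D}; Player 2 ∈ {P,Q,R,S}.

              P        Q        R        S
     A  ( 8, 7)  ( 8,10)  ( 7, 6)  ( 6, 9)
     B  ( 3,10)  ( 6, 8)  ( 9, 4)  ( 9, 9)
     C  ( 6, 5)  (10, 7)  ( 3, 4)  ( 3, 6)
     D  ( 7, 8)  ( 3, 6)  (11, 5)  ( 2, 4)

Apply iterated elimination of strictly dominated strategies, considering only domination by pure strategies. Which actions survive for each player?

P2 drop R (P beats it: A:7>6 B:10>4 C:5>4 D:8>5)
P1 drop D (A beats it: P:8>7 Q:8>3 S:6>2)
P1→{A,B,C} P2→{P,Q,S}

Remaining: P1:{A,B,C} P2:{P,Q,S}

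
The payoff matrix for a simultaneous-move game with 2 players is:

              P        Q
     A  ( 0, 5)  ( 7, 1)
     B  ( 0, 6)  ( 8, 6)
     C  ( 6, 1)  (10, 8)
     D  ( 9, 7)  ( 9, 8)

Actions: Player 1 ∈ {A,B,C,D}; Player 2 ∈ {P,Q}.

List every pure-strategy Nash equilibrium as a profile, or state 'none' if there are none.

Nash profiles: (C,Q)

(A,P): not NE [P1→D gives 9>0]
(A,Q): not NE [P1→C gives 10>7; P2→P gives 5>1]
(B,P): not NE [P1→D gives 9>0]
(B,Q): not NE [P1→C gives 10>8]
(C,P): not NE [P1→D gives 9>6; P2→Q gives 8>1]
(C,Q): NE
(D,P): not NE [P2→Q gives 8>7]
(D,Q): not NE [P1→C gives 10>9]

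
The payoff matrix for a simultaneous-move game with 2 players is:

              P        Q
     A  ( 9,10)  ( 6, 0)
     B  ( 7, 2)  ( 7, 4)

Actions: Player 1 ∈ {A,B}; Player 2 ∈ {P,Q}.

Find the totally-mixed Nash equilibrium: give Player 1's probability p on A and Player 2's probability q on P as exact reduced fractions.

p=1/6, q=1/3

P1 indiff ⇒ q·9+(1-q)·6 = q·7+(1-q)·7 ⇒ q(2) = (1-q)(1) ⇒ q = 1/3
P2 indiff ⇒ p·10+(1-p)·2 = p·0+(1-p)·4 ⇒ p(10) = (1-p)(2) ⇒ p = 1/6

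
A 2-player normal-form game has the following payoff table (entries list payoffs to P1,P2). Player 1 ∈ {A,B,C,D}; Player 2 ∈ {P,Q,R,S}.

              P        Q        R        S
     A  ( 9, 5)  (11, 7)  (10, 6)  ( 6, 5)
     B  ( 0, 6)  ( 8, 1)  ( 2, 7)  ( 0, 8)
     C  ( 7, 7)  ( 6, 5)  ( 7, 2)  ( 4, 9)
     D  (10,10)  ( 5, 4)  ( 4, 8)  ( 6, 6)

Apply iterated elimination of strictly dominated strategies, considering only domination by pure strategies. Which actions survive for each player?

P1 drop B (A beats it: P:9>0 Q:11>8 R:10>2 S:6>0)
P1 drop C (A beats it: P:9>7 Q:11>6 R:10>7 S:6>4)
P2 drop S (R beats it: A:6>5 D:8>6)
P1→{A,D} P2→{P,Q,R}

IESDS → P1:{A,D} P2:{P,Q,R}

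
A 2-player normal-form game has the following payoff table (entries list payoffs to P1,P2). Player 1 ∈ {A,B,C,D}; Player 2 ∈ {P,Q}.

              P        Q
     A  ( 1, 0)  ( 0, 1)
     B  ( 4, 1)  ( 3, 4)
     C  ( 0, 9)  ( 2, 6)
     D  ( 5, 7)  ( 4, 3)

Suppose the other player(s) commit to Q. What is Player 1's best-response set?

u_1(A vs Q) = 0
u_1(B vs Q) = 3
u_1(C vs Q) = 2
u_1(D vs Q) = 4
max payoff 4 at {D}

P1 best: {D}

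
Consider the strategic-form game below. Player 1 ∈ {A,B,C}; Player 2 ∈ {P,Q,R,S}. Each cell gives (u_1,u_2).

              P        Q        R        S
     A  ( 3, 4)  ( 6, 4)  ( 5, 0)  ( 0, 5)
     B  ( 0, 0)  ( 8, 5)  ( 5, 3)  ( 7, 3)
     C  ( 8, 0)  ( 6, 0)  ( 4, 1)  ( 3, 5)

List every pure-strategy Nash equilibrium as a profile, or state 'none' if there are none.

NE set: (B,Q)

(A,P): not NE [P1→C gives 8>3; P2→S gives 5>4]
(A,Q): not NE [P1→B gives 8>6; P2→S gives 5>4]
(A,R): not NE [P2→S gives 5>0]
(A,S): not NE [P1→B gives 7>0]
(B,P): not NE [P1→C gives 8>0; P2→Q gives 5>0]
(B,Q): NE
(B,R): not NE [P2→Q gives 5>3]
(B,S): not NE [P2→Q gives 5>3]
(C,P): not NE [P2→S gives 5>0]
(C,Q): not NE [P1→B gives 8>6; P2→S gives 5>0]
(C,R): not NE [P1→B gives 5>4; P2→S gives 5>1]
(C,S): not NE [P1→B gives 7>3]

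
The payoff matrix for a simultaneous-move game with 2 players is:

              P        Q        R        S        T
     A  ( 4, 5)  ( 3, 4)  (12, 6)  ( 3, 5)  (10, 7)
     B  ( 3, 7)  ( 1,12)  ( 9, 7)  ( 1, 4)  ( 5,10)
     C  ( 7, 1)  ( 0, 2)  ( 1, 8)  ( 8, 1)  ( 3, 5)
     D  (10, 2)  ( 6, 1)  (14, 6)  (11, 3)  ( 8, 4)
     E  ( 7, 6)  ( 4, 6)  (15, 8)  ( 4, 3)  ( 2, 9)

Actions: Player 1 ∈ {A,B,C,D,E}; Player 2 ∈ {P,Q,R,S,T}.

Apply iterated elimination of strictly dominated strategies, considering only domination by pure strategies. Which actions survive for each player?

P1 drop B (A beats it: P:4>3 Q:3>1 R:12>9 S:3>1 T:10>5)
P1 drop C (D beats it: P:10>7 Q:6>0 R:14>1 S:11>8 T:8>3)
P2 drop P (R beats it: A:6>5 D:6>2 E:8>6)
P2 drop Q (R beats it: A:6>4 D:6>1 E:8>6)
P2 drop S (R beats it: A:6>5 D:6>3 E:8>3)
P1→{A,D,E} P2→{R,T}

Remaining: P1:{A,D,E} P2:{R,T}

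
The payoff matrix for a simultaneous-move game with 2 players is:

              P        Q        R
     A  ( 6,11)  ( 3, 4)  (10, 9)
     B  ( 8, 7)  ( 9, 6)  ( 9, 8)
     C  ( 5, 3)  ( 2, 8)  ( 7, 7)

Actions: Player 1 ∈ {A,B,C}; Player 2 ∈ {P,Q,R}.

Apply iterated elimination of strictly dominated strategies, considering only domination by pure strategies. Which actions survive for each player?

P1 drop C (A beats it: P:6>5 Q:3>2 R:10>7)
P2 drop Q (P beats it: A:11>4 B:7>6)
P1→{A,B} P2→{P,R}

Survivors P1:{A,B} P2:{P,R}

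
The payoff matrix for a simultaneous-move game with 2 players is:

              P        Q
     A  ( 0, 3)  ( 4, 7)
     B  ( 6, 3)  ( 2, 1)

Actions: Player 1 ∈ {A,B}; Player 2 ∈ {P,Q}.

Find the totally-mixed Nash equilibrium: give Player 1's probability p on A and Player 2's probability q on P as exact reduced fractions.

P1 indiff ⇒ q·0+(1-q)·4 = q·6+(1-q)·2 ⇒ q(-6) = (1-q)(-2) ⇒ q = 1/4
P2 indiff ⇒ p·3+(1-p)·3 = p·7+(1-p)·1 ⇒ p(-4) = (1-p)(-2) ⇒ p = 1/3

P1 mixes 1/3 on A; P2 mixes 1/4 on P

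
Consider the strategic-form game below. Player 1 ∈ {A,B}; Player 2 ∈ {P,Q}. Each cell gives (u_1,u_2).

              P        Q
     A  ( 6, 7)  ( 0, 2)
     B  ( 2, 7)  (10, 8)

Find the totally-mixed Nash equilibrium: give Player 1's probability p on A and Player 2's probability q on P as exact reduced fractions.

P1 indiff ⇒ q·6+(1-q)·0 = q·2+(1-q)·10 ⇒ q(4) = (1-q)(10) ⇒ q = 5/7
P2 indiff ⇒ p·7+(1-p)·7 = p·2+(1-p)·8 ⇒ p(5) = (1-p)(1) ⇒ p = 1/6

(p,q) = (1/6, 5/7)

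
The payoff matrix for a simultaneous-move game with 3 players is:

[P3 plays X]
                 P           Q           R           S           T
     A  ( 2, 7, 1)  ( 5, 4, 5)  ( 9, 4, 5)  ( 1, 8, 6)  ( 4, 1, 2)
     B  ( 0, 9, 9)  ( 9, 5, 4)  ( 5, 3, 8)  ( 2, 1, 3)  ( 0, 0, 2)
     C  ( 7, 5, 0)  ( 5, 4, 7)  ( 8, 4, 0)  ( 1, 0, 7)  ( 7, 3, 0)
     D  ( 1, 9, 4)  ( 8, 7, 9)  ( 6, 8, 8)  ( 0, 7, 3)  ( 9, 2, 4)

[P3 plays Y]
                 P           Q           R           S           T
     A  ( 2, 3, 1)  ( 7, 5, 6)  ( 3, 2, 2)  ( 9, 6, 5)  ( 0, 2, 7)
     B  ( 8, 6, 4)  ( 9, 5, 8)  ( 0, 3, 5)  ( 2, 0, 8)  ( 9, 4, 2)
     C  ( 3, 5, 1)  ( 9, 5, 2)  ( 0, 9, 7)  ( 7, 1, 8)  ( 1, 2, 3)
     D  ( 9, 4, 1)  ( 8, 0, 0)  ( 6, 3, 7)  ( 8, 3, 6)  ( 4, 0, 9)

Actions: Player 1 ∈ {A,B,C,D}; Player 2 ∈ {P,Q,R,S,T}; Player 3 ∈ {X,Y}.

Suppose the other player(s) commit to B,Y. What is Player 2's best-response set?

u_2(P vs B,Y) = 6
u_2(Q vs B,Y) = 5
u_2(R vs B,Y) = 3
u_2(S vs B,Y) = 0
u_2(T vs B,Y) = 4
max payoff 6 at {P}

BR_2 = {P}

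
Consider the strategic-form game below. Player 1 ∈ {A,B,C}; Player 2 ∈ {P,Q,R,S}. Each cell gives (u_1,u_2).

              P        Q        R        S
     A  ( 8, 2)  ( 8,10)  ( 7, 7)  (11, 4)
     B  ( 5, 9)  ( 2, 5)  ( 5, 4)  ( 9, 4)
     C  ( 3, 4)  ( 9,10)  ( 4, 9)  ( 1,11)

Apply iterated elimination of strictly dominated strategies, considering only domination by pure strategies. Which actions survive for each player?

IESDS → P1:{A,C} P2:{Q,S}

P1 drop B (A beats it: P:8>5 Q:8>2 R:7>5 S:11>9)
P2 drop P (Q beats it: A:10>2 C:10>4)
P2 drop R (Q beats it: A:10>7 C:10>9)
P1→{A,C} P2→{Q,S}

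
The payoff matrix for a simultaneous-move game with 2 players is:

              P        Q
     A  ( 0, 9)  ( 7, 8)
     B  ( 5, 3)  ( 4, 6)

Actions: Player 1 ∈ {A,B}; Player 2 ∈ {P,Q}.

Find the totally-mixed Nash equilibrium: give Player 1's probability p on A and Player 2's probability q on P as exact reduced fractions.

(p,q) = (3/4, 3/8)

P1 indiff ⇒ q·0+(1-q)·7 = q·5+(1-q)·4 ⇒ q(-5) = (1-q)(-3) ⇒ q = 3/8
P2 indiff ⇒ p·9+(1-p)·3 = p·8+(1-p)·6 ⇒ p(1) = (1-p)(3) ⇒ p = 3/4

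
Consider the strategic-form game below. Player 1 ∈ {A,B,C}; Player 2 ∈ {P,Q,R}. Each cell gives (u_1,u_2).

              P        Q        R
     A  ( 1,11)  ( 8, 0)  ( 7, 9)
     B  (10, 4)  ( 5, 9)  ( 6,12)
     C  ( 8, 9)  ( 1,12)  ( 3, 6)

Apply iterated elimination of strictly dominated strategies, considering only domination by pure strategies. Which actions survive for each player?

P1 drop C (B beats it: P:10>8 Q:5>1 R:6>3)
P2 drop Q (R beats it: A:9>0 B:12>9)
P1→{A,B} P2→{P,R}

IESDS → P1:{A,B} P2:{P,R}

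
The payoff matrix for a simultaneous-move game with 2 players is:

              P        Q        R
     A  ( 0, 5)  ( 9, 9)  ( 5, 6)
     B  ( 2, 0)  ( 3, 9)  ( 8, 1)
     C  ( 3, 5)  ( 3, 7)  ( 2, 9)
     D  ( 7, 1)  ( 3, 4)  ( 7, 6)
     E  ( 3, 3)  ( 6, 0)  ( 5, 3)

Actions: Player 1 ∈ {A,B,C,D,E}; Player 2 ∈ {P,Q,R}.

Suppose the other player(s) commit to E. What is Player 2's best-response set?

P2 best: {P,R}

u_2(P vs E) = 3
u_2(Q vs E) = 0
u_2(R vs E) = 3
max payoff 3 at {P,R}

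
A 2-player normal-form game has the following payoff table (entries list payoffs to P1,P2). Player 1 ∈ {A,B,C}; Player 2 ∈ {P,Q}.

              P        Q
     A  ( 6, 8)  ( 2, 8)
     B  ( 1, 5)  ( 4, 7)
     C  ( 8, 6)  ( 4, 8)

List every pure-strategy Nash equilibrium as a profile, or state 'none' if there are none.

PSNE = {(B,Q), (C,Q)}

(A,P): not NE [P1→C gives 8>6]
(A,Q): not NE [P1→C gives 4>2]
(B,P): not NE [P1→C gives 8>1; P2→Q gives 7>5]
(B,Q): NE
(C,P): not NE [P2→Q gives 8>6]
(C,Q): NE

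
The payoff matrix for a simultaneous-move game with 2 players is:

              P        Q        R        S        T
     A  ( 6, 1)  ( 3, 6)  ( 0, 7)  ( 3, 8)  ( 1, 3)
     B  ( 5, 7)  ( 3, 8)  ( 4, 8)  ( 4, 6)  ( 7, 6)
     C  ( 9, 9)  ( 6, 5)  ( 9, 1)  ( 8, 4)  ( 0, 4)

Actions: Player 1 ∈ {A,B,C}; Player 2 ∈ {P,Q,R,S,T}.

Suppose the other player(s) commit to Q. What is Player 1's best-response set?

u_1(A vs Q) = 3
u_1(B vs Q) = 3
u_1(C vs Q) = 6
max payoff 6 at {C}

argmax u_1 = {C}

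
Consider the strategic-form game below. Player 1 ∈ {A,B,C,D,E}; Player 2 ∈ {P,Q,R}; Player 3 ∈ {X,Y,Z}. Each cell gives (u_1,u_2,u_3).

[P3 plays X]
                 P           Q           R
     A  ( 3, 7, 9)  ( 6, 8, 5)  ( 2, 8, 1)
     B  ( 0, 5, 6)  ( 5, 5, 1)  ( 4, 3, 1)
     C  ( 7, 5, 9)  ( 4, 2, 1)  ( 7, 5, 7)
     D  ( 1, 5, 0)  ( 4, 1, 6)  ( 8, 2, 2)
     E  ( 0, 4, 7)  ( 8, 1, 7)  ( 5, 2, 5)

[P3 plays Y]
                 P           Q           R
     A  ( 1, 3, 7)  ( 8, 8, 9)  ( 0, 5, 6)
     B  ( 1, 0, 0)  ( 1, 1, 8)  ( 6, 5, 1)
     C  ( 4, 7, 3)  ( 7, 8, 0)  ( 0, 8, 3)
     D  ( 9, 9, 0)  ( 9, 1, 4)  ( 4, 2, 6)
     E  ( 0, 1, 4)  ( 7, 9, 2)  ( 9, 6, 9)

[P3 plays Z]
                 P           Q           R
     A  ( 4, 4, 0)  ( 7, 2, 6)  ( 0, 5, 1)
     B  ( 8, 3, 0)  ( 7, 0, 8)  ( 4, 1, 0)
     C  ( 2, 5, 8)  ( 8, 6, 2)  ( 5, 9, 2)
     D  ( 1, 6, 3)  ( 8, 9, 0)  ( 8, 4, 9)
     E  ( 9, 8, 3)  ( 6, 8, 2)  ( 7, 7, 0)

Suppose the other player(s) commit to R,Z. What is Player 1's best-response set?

argmax u_1 = {D}

u_1(A vs R,Z) = 0
u_1(B vs R,Z) = 4
u_1(C vs R,Z) = 5
u_1(D vs R,Z) = 8
u_1(E vs R,Z) = 7
max payoff 8 at {D}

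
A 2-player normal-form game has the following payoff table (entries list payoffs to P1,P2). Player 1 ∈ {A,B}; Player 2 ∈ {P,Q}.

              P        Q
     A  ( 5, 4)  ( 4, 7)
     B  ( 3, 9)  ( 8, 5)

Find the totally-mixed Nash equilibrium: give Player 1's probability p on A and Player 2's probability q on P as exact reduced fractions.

(p,q) = (4/7, 2/3)

P1 indiff ⇒ q·5+(1-q)·4 = q·3+(1-q)·8 ⇒ q(2) = (1-q)(4) ⇒ q = 2/3
P2 indiff ⇒ p·4+(1-p)·9 = p·7+(1-p)·5 ⇒ p(-3) = (1-p)(-4) ⇒ p = 4/7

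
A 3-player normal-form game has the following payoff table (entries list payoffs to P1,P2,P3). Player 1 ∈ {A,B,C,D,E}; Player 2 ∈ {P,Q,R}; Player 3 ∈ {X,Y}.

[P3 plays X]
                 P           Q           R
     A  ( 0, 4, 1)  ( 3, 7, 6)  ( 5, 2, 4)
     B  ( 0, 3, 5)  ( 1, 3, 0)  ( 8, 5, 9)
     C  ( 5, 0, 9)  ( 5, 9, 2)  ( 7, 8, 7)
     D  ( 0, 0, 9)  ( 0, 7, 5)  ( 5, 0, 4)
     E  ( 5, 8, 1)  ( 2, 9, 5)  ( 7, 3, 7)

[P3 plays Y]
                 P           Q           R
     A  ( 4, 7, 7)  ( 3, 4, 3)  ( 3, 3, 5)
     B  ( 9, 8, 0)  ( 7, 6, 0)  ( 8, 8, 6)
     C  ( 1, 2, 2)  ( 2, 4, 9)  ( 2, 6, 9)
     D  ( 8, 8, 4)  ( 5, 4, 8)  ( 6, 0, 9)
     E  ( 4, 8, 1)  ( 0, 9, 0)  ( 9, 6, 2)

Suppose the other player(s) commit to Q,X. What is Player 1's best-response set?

BR_1 = {C}

u_1(A vs Q,X) = 3
u_1(B vs Q,X) = 1
u_1(C vs Q,X) = 5
u_1(D vs Q,X) = 0
u_1(E vs Q,X) = 2
max payoff 5 at {C}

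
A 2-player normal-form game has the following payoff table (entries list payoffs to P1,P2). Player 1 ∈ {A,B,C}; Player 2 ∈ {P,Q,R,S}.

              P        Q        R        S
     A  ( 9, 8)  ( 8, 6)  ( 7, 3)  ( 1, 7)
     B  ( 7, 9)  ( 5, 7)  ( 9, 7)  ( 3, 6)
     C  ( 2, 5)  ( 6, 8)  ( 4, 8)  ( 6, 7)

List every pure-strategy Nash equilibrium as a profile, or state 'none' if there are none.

(A,P): NE
(A,Q): not NE [P2→P gives 8>6]
(A,R): not NE [P1→B gives 9>7; P2→P gives 8>3]
(A,S): not NE [P1→C gives 6>1; P2→P gives 8>7]
(B,P): not NE [P1→A gives 9>7]
(B,Q): not NE [P1→A gives 8>5; P2→P gives 9>7]
(B,R): not NE [P2→P gives 9>7]
(B,S): not NE [P1→C gives 6>3; P2→P gives 9>6]
(C,P): not NE [P1→A gives 9>2; P2→R gives 8>5]
(C,Q): not NE [P1→A gives 8>6]
(C,R): not NE [P1→B gives 9>4]
(C,S): not NE [P2→R gives 8>7]

Nash profiles: (A,P)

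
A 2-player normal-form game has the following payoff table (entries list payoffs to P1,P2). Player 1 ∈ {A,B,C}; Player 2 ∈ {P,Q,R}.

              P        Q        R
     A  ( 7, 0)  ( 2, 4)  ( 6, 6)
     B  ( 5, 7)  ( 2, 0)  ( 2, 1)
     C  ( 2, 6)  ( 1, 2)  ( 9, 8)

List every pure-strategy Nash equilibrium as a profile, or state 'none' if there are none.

Nash profiles: (C,R)

(A,P): not NE [P2→R gives 6>0]
(A,Q): not NE [P2→R gives 6>4]
(A,R): not NE [P1→C gives 9>6]
(B,P): not NE [P1→A gives 7>5]
(B,Q): not NE [P2→P gives 7>0]
(B,R): not NE [P1→C gives 9>2; P2→P gives 7>1]
(C,P): not NE [P1→A gives 7>2; P2→R gives 8>6]
(C,Q): not NE [P1→B gives 2>1; P2→R gives 8>2]
(C,R): NE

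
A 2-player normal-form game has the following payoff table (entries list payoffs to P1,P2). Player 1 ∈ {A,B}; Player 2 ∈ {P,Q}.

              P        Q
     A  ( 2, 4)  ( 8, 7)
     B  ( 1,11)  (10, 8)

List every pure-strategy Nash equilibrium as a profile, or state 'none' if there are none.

(A,P): not NE [P2→Q gives 7>4]
(A,Q): not NE [P1→B gives 10>8]
(B,P): not NE [P1→A gives 2>1]
(B,Q): not NE [P2→P gives 11>8]

PSNE: ∅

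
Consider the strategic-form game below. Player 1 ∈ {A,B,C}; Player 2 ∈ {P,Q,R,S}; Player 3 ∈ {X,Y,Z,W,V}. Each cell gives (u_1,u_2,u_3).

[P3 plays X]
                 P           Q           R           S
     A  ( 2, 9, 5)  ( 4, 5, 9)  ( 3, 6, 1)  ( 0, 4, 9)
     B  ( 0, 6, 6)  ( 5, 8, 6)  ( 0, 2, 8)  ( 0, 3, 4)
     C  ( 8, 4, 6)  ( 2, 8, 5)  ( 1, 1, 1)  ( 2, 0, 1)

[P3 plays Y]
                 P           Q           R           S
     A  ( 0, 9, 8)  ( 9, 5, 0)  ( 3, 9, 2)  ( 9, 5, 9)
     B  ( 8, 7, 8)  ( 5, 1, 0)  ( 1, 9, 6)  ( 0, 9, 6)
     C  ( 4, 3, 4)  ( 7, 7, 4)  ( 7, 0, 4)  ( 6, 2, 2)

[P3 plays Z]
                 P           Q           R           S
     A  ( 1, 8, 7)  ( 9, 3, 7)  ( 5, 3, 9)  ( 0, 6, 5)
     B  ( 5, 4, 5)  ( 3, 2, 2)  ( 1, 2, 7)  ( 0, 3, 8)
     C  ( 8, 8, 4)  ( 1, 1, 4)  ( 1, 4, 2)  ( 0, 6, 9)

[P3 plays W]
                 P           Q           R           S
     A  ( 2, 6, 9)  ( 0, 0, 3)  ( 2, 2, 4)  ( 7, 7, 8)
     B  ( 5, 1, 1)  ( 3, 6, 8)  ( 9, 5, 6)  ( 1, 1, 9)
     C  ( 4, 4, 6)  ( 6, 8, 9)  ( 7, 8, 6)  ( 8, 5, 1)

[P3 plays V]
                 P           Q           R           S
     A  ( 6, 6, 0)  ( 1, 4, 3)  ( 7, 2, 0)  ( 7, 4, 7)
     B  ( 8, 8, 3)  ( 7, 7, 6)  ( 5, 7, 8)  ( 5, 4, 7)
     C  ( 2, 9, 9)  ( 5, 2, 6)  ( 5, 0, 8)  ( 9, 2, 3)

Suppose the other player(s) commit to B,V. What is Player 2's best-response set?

P2 best: {P}

u_2(P vs B,V) = 8
u_2(Q vs B,V) = 7
u_2(R vs B,V) = 7
u_2(S vs B,V) = 4
max payoff 8 at {P}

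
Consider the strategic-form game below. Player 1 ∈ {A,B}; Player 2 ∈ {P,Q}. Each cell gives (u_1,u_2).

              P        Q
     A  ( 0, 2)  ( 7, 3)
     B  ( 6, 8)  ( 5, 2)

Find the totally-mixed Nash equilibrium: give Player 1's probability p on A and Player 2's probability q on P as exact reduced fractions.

(p,q) = (6/7, 1/4)

P1 indiff ⇒ q·0+(1-q)·7 = q·6+(1-q)·5 ⇒ q(-6) = (1-q)(-2) ⇒ q = 1/4
P2 indiff ⇒ p·2+(1-p)·8 = p·3+(1-p)·2 ⇒ p(-1) = (1-p)(-6) ⇒ p = 6/7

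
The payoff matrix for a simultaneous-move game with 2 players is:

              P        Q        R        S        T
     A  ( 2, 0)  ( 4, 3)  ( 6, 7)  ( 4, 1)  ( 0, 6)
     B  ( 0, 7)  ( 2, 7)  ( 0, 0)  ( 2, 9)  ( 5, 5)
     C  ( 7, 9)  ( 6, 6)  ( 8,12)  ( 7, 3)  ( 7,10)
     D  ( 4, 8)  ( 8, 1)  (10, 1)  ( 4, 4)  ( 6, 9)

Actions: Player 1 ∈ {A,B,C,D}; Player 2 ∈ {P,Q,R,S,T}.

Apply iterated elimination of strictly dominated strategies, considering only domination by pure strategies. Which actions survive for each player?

Remaining: P1:{C,D} P2:{R,T}

P1 drop A (C beats it: P:7>2 Q:6>4 R:8>6 S:7>4 T:7>0)
P1 drop B (C beats it: P:7>0 Q:6>2 R:8>0 S:7>2 T:7>5)
P2 drop P (T beats it: C:10>9 D:9>8)
P2 drop Q (T beats it: C:10>6 D:9>1)
P2 drop S (T beats it: C:10>3 D:9>4)
P1→{C,D} P2→{R,T}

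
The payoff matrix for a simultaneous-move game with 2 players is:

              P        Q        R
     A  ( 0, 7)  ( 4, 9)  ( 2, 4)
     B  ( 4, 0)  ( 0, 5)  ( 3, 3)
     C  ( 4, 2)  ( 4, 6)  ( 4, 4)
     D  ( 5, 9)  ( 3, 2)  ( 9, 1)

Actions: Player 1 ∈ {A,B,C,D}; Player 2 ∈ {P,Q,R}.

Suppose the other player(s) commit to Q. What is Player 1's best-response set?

u_1(A vs Q) = 4
u_1(B vs Q) = 0
u_1(C vs Q) = 4
u_1(D vs Q) = 3
max payoff 4 at {A,C}

BR_1 = {A,C}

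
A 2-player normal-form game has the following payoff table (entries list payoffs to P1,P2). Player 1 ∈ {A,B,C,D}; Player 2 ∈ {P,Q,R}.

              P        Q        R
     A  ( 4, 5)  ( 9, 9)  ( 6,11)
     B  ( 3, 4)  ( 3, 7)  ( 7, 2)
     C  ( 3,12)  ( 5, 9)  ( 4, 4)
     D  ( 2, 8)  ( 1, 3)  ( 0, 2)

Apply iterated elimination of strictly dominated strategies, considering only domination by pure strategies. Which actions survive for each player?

P1 drop C (A beats it: P:4>3 Q:9>5 R:6>4)
P1 drop D (A beats it: P:4>2 Q:9>1 R:6>0)
P2 drop P (Q beats it: A:9>5 B:7>4)
P1→{A,B} P2→{Q,R}

Remaining: P1:{A,B} P2:{Q,R}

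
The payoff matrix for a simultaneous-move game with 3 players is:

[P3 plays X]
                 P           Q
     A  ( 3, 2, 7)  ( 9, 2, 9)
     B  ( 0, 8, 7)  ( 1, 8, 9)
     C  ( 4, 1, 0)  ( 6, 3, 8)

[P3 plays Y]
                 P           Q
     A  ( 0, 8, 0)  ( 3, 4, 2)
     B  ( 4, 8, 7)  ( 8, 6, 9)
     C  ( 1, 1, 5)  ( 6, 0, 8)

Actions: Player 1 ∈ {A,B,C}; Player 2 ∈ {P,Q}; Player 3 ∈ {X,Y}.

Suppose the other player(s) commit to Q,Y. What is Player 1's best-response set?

u_1(A vs Q,Y) = 3
u_1(B vs Q,Y) = 8
u_1(C vs Q,Y) = 6
max payoff 8 at {B}

BR_1 = {B}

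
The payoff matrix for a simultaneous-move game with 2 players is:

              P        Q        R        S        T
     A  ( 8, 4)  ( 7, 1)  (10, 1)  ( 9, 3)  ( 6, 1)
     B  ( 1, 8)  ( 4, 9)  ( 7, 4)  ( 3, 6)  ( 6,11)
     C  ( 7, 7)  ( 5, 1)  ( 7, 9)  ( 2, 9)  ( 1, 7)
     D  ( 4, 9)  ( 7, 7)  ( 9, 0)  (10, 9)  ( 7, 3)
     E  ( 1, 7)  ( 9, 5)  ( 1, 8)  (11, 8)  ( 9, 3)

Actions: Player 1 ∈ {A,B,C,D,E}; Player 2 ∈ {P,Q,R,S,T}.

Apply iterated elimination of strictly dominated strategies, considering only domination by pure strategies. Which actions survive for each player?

Survivors P1:{A,D,E} P2:{P,R,S}

P1 drop B (D beats it: P:4>1 Q:7>4 R:9>7 S:10>3 T:7>6)
P1 drop C (A beats it: P:8>7 Q:7>5 R:10>7 S:9>2 T:6>1)
P2 drop Q (P beats it: A:4>1 D:9>7 E:7>5)
P2 drop T (P beats it: A:4>1 D:9>3 E:7>3)
P1→{A,D,E} P2→{P,R,S}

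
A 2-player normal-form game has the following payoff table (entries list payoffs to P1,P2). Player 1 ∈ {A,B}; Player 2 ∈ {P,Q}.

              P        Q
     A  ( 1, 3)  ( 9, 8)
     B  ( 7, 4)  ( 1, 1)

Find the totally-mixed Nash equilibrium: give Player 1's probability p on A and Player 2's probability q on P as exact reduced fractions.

p=3/8, q=4/7

P1 indiff ⇒ q·1+(1-q)·9 = q·7+(1-q)·1 ⇒ q(-6) = (1-q)(-8) ⇒ q = 4/7
P2 indiff ⇒ p·3+(1-p)·4 = p·8+(1-p)·1 ⇒ p(-5) = (1-p)(-3) ⇒ p = 3/8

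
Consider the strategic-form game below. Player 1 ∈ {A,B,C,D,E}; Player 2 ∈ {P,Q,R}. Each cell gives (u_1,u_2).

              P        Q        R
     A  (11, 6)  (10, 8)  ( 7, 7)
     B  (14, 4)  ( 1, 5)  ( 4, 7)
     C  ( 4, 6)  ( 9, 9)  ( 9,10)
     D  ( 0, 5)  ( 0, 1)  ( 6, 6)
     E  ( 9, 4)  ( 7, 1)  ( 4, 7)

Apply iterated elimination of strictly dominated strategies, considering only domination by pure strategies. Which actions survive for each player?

Survivors P1:{A,C} P2:{Q,R}

P1 drop D (A beats it: P:11>0 Q:10>0 R:7>6)
P1 drop E (A beats it: P:11>9 Q:10>7 R:7>4)
P2 drop P (Q beats it: A:8>6 B:5>4 C:9>6)
P1 drop B (A beats it: Q:10>1 R:7>4)
P1→{A,C} P2→{Q,R}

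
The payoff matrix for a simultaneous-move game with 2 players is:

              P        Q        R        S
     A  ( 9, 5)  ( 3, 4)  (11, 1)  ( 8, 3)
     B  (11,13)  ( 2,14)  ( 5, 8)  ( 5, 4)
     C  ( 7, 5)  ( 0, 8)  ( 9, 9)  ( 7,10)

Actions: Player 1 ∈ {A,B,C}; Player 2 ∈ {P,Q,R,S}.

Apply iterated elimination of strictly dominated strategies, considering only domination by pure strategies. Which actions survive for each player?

P1 drop C (A beats it: P:9>7 Q:3>0 R:11>9 S:8>7)
P2 drop R (P beats it: A:5>1 B:13>8)
P2 drop S (P beats it: A:5>3 B:13>4)
P1→{A,B} P2→{P,Q}

Remaining: P1:{A,B} P2:{P,Q}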